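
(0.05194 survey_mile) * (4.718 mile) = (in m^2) 6.347e+05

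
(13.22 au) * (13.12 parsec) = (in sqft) 8.618e+30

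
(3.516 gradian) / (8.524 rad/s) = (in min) 0.000108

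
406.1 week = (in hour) 6.822e+04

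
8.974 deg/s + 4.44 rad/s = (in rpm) 43.89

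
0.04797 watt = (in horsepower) 6.433e-05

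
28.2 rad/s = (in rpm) 269.3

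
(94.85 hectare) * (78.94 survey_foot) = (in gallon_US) 6.029e+09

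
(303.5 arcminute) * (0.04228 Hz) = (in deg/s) 0.2139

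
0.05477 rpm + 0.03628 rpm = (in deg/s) 0.5463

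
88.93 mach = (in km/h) 1.09e+05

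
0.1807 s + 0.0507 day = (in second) 4381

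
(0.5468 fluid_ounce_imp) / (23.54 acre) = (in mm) 1.631e-07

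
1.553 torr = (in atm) 0.002043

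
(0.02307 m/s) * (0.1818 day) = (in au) 2.422e-09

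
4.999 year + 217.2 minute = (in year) 4.999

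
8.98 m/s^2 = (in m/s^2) 8.98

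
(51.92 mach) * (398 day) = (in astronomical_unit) 4.064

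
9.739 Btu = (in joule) 1.028e+04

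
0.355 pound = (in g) 161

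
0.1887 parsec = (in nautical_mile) 3.144e+12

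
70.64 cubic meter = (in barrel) 444.3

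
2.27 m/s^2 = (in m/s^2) 2.27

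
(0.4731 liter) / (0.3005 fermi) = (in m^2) 1.574e+12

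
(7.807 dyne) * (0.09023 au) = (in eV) 6.577e+24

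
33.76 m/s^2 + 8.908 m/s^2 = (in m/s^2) 42.67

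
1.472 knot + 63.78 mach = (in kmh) 7.818e+04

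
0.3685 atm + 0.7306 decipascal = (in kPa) 37.34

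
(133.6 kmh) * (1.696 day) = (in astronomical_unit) 3.635e-05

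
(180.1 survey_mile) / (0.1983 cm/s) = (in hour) 4.06e+04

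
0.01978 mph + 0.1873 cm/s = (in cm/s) 1.072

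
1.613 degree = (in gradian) 1.792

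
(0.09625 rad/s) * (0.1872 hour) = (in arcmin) 2.23e+05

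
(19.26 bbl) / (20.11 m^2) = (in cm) 15.23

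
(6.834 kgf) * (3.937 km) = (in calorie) 6.306e+04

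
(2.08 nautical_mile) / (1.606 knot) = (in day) 0.05396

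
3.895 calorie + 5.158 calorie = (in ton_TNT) 9.053e-09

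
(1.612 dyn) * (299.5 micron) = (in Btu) 4.576e-12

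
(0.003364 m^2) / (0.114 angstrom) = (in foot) 9.681e+08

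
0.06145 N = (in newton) 0.06145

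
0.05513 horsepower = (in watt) 41.11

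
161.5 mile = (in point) 7.368e+08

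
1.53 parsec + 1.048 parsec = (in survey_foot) 2.61e+17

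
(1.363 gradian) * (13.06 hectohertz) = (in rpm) 267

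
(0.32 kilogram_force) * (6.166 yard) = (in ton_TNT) 4.229e-09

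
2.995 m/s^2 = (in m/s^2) 2.995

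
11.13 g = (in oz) 0.3926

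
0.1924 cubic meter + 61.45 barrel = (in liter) 9962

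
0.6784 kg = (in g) 678.4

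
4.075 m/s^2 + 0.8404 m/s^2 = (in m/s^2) 4.915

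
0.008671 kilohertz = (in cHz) 867.1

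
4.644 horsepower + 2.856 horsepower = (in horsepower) 7.5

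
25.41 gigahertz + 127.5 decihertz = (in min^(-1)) 1.525e+12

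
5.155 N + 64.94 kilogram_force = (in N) 642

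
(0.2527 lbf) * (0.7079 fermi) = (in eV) 4967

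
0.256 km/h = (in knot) 0.1382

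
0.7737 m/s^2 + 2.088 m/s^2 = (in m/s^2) 2.862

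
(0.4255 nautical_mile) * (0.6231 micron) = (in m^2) 0.000491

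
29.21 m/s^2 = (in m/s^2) 29.21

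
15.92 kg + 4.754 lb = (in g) 1.808e+04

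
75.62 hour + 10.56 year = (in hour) 9.258e+04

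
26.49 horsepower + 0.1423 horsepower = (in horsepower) 26.63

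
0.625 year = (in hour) 5475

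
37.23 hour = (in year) 0.00425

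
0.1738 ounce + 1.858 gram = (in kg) 0.006785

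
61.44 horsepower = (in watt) 4.582e+04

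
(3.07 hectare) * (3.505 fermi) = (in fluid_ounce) 3.639e-06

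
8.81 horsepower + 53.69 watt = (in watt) 6623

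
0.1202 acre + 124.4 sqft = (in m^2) 498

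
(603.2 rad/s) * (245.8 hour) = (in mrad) 5.338e+11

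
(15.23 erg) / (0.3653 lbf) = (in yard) 1.025e-06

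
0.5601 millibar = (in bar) 0.0005601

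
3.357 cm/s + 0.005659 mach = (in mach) 0.005758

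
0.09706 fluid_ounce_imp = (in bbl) 1.735e-05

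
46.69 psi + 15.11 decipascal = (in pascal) 3.219e+05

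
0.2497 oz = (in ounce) 0.2497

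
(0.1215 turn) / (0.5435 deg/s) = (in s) 80.48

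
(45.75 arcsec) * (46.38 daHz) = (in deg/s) 5.894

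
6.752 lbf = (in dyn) 3.003e+06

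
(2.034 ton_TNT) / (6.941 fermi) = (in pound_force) 2.756e+23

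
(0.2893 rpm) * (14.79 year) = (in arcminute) 4.858e+10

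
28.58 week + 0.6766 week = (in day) 204.8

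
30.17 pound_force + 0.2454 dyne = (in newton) 134.2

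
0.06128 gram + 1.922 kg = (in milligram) 1.922e+06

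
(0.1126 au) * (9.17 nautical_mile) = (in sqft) 3.079e+15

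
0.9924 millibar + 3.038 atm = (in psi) 44.66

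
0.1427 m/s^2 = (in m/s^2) 0.1427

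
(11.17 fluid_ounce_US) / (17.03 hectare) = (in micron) 0.00194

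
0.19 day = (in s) 1.642e+04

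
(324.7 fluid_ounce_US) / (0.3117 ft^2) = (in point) 940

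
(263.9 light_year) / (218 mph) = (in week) 4.236e+10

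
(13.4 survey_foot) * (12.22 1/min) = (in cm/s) 83.18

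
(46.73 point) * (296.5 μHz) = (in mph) 1.093e-05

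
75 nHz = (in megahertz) 7.5e-14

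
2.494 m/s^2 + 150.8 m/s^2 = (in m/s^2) 153.3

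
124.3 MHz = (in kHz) 1.243e+05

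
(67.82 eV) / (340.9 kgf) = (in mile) 2.02e-24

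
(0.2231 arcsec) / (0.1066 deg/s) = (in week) 9.612e-10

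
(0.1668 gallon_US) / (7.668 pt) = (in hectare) 2.334e-05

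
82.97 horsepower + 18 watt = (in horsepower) 82.99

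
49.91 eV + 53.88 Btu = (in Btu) 53.88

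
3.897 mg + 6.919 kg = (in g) 6919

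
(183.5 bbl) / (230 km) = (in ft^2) 0.001365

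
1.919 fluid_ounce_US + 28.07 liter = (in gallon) 7.43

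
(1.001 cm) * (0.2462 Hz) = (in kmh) 0.008872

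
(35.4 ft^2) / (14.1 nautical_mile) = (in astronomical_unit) 8.419e-16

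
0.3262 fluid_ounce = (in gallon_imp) 0.002122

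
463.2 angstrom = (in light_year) 4.896e-24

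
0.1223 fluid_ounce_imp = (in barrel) 2.186e-05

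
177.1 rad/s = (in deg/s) 1.015e+04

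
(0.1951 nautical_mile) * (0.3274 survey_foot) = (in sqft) 388.1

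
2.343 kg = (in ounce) 82.65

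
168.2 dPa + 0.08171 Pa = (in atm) 0.0001668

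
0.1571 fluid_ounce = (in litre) 0.004646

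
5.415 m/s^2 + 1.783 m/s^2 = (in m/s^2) 7.198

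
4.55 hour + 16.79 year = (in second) 5.295e+08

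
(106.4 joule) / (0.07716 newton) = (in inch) 5.429e+04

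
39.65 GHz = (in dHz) 3.965e+11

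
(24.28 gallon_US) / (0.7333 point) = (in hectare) 0.03553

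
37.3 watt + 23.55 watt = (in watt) 60.85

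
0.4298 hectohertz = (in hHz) 0.4298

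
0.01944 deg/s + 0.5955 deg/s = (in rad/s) 0.01073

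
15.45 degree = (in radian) 0.2697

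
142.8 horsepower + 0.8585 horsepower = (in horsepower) 143.7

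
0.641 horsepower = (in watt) 478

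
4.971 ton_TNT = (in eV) 1.298e+29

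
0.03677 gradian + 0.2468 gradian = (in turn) 0.0007089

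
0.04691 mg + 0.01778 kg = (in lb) 0.0392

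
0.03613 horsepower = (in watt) 26.94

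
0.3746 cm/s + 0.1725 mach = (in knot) 114.2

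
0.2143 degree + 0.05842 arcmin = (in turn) 0.000598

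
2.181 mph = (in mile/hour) 2.181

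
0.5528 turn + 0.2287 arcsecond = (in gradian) 221.1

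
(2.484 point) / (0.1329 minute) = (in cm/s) 0.01099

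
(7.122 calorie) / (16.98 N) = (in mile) 0.00109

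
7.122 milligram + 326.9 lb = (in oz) 5230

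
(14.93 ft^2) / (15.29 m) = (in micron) 9.072e+04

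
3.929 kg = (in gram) 3929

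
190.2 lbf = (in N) 846.1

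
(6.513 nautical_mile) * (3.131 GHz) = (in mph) 8.448e+13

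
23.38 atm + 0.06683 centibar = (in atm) 23.38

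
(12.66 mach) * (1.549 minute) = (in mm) 4.006e+08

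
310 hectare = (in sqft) 3.337e+07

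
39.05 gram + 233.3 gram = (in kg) 0.2723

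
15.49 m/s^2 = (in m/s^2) 15.49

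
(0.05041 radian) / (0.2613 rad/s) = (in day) 2.233e-06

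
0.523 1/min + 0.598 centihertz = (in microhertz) 1.47e+04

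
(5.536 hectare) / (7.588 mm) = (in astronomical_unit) 4.877e-05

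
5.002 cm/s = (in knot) 0.09723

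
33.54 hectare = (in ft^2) 3.61e+06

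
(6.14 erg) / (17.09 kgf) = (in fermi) 3.664e+06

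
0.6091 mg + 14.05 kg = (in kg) 14.05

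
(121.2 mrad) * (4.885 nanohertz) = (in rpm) 5.654e-09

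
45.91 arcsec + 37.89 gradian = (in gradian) 37.9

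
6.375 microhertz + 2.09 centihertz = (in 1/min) 1.254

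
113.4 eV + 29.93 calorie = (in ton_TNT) 2.993e-08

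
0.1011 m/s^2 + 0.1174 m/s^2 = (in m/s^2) 0.2185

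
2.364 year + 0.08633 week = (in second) 7.46e+07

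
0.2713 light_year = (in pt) 7.276e+18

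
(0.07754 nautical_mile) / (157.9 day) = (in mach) 3.091e-08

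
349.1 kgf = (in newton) 3424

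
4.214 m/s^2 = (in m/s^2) 4.214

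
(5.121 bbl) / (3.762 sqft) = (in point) 6603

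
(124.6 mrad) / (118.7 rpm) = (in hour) 2.784e-06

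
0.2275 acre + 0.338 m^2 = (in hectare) 0.0921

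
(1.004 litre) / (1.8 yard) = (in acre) 1.507e-07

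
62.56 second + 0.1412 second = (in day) 0.0007257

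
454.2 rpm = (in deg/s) 2725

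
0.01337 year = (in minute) 7027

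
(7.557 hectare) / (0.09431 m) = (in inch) 3.155e+07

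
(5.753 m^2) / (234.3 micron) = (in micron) 2.455e+10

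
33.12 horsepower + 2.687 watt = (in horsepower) 33.12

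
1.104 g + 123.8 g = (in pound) 0.2754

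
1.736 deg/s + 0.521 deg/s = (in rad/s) 0.03939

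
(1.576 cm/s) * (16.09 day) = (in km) 21.91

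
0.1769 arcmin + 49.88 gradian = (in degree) 44.89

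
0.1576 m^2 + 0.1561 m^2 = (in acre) 7.752e-05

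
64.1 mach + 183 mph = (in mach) 64.34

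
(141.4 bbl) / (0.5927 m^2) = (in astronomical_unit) 2.535e-10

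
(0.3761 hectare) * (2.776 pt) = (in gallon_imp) 810.2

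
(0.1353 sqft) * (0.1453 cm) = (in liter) 0.01826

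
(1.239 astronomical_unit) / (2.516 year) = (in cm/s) 2.336e+05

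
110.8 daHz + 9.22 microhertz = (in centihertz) 1.108e+05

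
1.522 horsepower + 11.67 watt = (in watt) 1147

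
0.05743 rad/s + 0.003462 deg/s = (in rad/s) 0.05749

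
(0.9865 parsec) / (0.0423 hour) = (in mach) 5.871e+11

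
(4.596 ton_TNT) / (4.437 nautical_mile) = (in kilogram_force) 2.386e+05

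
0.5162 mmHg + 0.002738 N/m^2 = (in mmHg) 0.5162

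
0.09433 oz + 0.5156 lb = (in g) 236.5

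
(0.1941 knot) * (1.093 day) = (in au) 6.303e-08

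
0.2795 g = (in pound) 0.0006162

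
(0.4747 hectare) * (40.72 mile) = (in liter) 3.111e+11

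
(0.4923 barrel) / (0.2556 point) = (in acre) 0.2145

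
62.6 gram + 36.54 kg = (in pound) 80.69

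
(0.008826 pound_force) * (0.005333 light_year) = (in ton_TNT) 473.4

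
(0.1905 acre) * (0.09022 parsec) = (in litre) 2.146e+21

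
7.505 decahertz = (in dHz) 750.5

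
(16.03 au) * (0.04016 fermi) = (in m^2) 9.631e-05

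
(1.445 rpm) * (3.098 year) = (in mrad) 1.478e+10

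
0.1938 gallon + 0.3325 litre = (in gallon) 0.2816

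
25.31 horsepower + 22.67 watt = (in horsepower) 25.34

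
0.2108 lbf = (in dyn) 9.377e+04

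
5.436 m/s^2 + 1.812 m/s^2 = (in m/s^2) 7.248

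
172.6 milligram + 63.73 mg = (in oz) 0.008336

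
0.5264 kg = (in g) 526.4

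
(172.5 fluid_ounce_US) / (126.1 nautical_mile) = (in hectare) 2.184e-12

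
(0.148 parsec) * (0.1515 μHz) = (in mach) 2.032e+06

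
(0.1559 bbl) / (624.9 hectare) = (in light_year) 4.193e-25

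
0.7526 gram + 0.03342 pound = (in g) 15.91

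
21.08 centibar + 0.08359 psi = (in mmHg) 162.4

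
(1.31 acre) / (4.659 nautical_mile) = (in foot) 2.016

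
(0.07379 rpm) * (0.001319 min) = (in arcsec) 126.1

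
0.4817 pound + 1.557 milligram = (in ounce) 7.707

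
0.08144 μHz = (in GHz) 8.144e-17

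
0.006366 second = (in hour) 1.768e-06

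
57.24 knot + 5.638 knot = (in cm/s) 3235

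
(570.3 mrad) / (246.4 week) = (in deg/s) 2.193e-07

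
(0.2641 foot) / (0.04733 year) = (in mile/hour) 1.206e-07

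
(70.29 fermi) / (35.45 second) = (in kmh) 7.138e-15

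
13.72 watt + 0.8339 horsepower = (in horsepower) 0.8523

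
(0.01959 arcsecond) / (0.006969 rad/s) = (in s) 1.363e-05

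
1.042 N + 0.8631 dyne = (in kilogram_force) 0.1063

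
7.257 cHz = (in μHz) 7.257e+04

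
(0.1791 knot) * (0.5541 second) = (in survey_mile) 3.172e-05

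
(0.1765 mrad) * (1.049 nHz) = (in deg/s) 1.061e-11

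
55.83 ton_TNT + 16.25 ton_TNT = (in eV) 1.882e+30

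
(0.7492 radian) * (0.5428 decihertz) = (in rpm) 0.3883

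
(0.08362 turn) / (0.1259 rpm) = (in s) 39.85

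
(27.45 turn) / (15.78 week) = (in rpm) 0.0001726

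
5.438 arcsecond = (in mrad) 0.02636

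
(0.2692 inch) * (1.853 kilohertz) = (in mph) 28.34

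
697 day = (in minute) 1.004e+06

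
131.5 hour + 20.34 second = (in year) 0.01501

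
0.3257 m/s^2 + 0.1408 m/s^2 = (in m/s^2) 0.4665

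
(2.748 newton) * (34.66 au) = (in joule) 1.425e+13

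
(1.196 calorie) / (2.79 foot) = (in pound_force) 1.323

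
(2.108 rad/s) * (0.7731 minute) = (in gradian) 6225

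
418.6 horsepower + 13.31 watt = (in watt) 3.122e+05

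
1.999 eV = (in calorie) 7.655e-20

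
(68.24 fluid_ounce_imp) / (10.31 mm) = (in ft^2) 2.024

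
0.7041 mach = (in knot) 466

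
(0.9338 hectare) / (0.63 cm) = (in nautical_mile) 800.3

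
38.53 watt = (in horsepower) 0.05167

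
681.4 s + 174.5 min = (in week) 0.01844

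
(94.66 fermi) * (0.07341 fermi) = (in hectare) 6.949e-34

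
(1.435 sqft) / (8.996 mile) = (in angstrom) 9.208e+04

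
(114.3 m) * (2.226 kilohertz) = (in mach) 747.2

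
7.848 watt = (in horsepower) 0.01052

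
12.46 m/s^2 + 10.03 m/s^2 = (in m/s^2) 22.49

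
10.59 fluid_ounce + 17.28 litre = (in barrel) 0.1107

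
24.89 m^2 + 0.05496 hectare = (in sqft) 6184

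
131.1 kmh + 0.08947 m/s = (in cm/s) 3651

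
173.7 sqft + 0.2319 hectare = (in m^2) 2335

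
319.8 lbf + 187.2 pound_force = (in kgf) 230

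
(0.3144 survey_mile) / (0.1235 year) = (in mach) 3.815e-07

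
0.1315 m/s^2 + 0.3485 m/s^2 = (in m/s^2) 0.48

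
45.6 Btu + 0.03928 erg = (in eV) 3.003e+23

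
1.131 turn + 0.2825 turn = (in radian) 8.881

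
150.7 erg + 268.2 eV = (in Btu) 1.428e-08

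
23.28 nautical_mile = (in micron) 4.311e+10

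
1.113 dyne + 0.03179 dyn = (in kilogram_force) 1.167e-06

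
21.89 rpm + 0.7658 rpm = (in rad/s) 2.373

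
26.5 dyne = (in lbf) 5.957e-05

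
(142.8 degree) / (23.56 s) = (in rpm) 1.01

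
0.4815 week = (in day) 3.371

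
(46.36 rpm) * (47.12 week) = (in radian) 1.384e+08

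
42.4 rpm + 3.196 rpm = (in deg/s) 273.6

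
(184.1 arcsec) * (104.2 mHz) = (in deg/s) 0.005329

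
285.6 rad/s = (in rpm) 2727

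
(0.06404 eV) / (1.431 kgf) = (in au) 4.887e-33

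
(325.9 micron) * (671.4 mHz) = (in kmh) 0.0007877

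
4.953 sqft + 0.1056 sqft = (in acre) 0.0001161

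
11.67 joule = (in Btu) 0.01106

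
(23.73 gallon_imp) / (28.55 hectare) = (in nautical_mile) 2.04e-10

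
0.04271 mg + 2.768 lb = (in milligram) 1.256e+06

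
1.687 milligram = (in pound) 3.719e-06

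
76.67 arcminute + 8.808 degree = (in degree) 10.09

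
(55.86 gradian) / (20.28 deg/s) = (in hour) 0.0006886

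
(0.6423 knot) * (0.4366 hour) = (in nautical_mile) 0.2804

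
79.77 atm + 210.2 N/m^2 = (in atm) 79.77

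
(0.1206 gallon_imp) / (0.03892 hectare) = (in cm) 0.0001409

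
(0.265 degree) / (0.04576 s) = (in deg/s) 5.791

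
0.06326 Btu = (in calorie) 15.95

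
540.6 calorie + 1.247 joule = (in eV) 1.413e+22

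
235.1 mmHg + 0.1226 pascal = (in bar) 0.3134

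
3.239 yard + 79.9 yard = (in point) 2.155e+05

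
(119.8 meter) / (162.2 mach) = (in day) 2.511e-08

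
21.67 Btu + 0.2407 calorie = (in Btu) 21.67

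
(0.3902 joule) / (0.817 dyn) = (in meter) 4.776e+04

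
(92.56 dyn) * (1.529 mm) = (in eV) 8.833e+12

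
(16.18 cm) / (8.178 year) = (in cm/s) 6.274e-08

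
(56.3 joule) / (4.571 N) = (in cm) 1232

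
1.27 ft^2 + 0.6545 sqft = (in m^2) 0.1788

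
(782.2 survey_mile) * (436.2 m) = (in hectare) 5.491e+04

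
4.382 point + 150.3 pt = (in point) 154.7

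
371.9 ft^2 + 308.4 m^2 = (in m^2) 343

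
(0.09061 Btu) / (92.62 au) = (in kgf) 7.036e-13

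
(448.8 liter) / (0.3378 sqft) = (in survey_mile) 0.008886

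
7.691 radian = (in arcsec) 1.586e+06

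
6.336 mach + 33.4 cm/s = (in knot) 4194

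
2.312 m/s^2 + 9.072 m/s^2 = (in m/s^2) 11.38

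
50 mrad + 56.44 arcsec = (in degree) 2.88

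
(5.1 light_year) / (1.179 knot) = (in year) 2.523e+09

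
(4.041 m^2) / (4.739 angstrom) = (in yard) 9.325e+09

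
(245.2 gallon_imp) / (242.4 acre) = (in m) 1.136e-06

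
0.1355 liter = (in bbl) 0.0008523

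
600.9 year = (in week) 3.133e+04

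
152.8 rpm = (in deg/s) 916.8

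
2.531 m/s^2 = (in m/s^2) 2.531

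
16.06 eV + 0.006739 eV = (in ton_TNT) 6.152e-28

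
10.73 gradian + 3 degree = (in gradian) 14.06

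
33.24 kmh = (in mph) 20.65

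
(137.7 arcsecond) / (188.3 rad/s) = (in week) 5.862e-12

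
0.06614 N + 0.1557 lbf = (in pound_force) 0.1706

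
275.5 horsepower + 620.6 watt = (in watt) 2.061e+05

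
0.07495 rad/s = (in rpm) 0.7157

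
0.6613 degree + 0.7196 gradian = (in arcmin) 78.54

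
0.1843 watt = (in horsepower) 0.0002472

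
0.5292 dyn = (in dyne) 0.5292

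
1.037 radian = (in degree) 59.42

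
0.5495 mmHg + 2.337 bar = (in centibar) 233.8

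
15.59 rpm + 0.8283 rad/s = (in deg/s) 141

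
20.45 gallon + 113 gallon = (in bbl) 3.177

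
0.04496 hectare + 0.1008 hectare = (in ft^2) 1.569e+04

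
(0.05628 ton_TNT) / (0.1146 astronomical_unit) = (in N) 0.01374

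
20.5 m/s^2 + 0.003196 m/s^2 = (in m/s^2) 20.5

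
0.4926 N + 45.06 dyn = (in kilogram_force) 0.05028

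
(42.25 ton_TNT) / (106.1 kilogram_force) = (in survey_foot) 5.574e+08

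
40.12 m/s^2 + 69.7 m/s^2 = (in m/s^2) 109.8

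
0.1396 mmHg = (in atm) 0.0001837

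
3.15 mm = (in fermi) 3.15e+12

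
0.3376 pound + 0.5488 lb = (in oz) 14.18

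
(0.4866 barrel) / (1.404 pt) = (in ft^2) 1681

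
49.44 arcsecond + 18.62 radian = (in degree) 1067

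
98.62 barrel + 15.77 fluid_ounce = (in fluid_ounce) 5.302e+05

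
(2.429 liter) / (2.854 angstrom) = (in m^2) 8.511e+06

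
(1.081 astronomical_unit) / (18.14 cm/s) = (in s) 8.915e+11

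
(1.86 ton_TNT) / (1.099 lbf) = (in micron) 1.592e+15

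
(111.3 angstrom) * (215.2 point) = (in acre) 2.088e-13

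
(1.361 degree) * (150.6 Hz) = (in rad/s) 3.577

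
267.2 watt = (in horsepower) 0.3583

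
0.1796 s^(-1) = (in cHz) 17.96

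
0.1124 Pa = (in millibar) 0.001124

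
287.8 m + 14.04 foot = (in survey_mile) 0.1815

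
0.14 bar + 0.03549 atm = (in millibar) 176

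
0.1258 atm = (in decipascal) 1.275e+05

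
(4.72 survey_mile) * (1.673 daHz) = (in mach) 373.2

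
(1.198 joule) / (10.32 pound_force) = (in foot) 0.08562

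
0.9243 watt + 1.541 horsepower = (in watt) 1150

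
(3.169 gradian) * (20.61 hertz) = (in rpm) 9.797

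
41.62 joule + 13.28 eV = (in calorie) 9.947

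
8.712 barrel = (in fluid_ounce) 4.684e+04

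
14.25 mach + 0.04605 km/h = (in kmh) 1.747e+04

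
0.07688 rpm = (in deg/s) 0.4613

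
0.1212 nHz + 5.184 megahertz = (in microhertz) 5.184e+12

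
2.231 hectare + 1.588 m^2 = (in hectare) 2.231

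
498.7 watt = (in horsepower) 0.6688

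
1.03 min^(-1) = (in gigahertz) 1.717e-11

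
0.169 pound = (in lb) 0.169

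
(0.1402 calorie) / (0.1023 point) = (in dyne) 1.625e+09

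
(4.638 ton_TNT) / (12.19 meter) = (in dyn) 1.592e+14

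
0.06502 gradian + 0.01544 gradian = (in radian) 0.001264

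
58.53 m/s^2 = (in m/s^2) 58.53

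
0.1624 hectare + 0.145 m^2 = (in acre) 0.4013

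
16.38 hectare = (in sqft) 1.763e+06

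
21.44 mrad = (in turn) 0.003412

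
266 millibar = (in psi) 3.858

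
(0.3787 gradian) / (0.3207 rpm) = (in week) 2.929e-07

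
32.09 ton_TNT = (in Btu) 1.273e+08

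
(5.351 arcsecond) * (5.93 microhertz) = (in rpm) 1.469e-09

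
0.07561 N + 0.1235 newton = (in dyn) 1.991e+04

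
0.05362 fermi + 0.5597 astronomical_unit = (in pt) 2.373e+14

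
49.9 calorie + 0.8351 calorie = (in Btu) 0.2012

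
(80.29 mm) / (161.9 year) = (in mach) 4.618e-14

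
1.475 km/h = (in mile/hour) 0.9165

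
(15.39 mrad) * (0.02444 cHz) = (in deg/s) 0.0002155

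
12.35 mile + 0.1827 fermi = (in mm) 1.988e+07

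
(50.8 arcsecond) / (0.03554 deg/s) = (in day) 4.595e-06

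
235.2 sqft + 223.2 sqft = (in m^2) 42.59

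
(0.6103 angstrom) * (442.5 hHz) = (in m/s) 2.701e-06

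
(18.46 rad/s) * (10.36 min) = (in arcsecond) 2.367e+09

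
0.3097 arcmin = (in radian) 9.009e-05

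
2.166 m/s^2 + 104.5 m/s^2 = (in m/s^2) 106.7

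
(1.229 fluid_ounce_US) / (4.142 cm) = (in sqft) 0.009445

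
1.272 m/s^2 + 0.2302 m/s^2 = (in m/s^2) 1.502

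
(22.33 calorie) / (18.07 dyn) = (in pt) 1.466e+09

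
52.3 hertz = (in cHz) 5230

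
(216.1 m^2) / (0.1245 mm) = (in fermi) 1.736e+21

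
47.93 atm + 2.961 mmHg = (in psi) 704.4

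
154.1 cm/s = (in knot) 2.995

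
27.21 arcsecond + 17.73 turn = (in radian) 111.4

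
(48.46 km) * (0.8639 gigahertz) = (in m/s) 4.186e+13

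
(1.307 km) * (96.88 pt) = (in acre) 0.01104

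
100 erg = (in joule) 1e-05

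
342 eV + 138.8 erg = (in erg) 138.8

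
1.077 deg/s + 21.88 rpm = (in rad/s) 2.31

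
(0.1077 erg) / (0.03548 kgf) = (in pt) 8.774e-05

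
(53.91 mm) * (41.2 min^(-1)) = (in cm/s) 3.702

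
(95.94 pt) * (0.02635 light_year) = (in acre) 2.085e+09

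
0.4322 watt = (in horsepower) 0.0005796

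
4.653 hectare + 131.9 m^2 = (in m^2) 4.666e+04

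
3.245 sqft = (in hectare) 3.015e-05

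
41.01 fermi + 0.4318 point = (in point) 0.4318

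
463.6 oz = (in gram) 1.314e+04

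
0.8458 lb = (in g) 383.6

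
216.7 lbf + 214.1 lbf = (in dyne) 1.916e+08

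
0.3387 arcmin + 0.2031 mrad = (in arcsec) 62.21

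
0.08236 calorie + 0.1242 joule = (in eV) 2.926e+18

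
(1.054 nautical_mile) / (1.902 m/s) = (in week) 0.001697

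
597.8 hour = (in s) 2.152e+06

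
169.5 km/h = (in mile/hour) 105.3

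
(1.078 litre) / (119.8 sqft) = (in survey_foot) 0.0003178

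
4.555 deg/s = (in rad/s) 0.0795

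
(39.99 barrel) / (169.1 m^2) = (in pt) 106.6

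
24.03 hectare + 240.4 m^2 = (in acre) 59.44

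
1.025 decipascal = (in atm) 1.012e-06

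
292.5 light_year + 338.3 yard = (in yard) 3.026e+18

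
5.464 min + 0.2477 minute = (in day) 0.003966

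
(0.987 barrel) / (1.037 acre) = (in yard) 4.089e-05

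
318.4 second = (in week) 0.0005265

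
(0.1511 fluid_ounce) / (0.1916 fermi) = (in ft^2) 2.51e+11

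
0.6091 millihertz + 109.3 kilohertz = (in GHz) 0.0001093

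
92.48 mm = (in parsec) 2.997e-18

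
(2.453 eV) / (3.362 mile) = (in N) 7.264e-23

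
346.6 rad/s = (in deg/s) 1.986e+04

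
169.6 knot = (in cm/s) 8725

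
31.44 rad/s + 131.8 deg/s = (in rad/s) 33.74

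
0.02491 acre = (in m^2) 100.8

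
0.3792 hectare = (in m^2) 3792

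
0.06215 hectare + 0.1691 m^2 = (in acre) 0.1536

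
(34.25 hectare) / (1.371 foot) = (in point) 2.323e+09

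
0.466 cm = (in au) 3.115e-14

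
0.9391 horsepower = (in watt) 700.3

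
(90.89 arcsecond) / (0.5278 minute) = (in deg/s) 0.0007972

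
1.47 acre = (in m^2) 5949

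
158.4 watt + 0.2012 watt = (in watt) 158.6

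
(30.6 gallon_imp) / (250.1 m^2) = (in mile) 3.456e-07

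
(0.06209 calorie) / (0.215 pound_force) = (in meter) 0.2716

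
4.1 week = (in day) 28.7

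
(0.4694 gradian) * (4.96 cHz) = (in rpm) 0.003492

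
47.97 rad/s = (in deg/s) 2748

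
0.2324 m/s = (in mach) 0.0006825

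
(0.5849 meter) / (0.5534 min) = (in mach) 5.173e-05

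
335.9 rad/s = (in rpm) 3208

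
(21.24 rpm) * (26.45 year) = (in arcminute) 6.378e+12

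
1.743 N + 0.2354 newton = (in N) 1.978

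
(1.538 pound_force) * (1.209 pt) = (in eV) 1.821e+16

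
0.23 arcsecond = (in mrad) 0.001115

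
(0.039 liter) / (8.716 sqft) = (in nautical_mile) 2.601e-08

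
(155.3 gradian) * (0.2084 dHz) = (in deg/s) 2.913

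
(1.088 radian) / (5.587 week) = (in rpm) 3.075e-06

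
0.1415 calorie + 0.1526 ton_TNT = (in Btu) 6.052e+05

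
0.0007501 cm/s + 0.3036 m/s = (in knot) 0.5902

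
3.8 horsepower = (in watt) 2834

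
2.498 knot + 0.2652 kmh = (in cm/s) 135.9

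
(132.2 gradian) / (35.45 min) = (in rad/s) 0.0009763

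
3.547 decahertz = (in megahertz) 3.547e-05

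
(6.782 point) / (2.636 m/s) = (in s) 0.0009076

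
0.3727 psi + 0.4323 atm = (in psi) 6.726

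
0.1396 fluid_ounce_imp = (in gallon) 0.001048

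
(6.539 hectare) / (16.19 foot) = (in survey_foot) 4.347e+04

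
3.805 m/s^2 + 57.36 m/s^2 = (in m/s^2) 61.16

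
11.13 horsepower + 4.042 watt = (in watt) 8304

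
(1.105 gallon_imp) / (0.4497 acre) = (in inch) 0.0001087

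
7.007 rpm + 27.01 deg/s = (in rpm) 11.51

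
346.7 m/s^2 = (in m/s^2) 346.7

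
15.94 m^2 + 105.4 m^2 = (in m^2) 121.3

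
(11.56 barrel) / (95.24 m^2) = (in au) 1.29e-13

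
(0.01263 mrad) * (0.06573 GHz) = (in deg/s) 4.757e+04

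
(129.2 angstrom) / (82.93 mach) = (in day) 5.296e-18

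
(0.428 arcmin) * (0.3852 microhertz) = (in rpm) 4.58e-10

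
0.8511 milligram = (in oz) 3.002e-05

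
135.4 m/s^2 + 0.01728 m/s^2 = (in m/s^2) 135.4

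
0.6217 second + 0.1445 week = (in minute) 1457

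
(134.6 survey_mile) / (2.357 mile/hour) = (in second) 2.056e+05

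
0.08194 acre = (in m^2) 331.6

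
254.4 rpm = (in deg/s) 1526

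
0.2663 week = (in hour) 44.74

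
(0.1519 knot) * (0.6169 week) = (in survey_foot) 9.565e+04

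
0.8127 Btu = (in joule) 857.4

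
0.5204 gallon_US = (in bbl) 0.01239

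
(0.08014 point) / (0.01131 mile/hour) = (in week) 9.245e-09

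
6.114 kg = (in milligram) 6.114e+06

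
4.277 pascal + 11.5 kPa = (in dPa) 1.15e+05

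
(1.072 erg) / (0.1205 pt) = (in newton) 0.002522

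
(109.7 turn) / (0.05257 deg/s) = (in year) 0.02382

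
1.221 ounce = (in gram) 34.61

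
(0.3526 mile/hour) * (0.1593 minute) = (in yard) 1.648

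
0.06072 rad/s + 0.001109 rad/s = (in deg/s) 3.543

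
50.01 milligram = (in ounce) 0.001764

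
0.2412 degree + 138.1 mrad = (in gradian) 9.06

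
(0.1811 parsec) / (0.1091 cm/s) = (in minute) 8.537e+16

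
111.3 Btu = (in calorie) 2.807e+04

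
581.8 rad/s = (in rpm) 5556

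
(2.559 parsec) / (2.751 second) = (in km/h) 1.033e+17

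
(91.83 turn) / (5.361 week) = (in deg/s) 0.0102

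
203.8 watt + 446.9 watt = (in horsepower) 0.8726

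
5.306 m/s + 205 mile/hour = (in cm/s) 9695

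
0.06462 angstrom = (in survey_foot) 2.12e-11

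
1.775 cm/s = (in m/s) 0.01775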